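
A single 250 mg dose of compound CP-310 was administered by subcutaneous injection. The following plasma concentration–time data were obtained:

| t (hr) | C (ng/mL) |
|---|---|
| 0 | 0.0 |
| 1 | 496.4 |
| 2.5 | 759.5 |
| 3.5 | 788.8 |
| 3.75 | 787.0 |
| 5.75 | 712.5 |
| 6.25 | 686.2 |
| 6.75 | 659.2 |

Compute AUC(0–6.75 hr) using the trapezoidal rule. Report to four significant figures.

AUC = 4347 ng/mL·hr

Trapezoidal AUC_0→6.75:
  [0→1]: (0.0+496.4)/2 × 1 = 248.2
  [1→2.5]: (496.4+759.5)/2 × 1.5 = 941.925
  [2.5→3.5]: (759.5+788.8)/2 × 1 = 774.15
  [3.5→3.75]: (788.8+787.0)/2 × 0.25 = 196.975
  [3.75→5.75]: (787.0+712.5)/2 × 2 = 1499.5
  [5.75→6.25]: (712.5+686.2)/2 × 0.5 = 349.675
  [6.25→6.75]: (686.2+659.2)/2 × 0.5 = 336.35
  Sum = 4346.775 ng/mL·hr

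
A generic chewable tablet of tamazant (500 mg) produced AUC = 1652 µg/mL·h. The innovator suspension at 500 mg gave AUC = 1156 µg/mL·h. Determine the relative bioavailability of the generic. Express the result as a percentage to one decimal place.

F_rel = (AUC_test/D_test) / (AUC_ref/D_ref)
      = (1652/500) / (1156/500)
      = 3.304 / 2.312 = 1.4291 = 142.91%

F_rel = 142.9%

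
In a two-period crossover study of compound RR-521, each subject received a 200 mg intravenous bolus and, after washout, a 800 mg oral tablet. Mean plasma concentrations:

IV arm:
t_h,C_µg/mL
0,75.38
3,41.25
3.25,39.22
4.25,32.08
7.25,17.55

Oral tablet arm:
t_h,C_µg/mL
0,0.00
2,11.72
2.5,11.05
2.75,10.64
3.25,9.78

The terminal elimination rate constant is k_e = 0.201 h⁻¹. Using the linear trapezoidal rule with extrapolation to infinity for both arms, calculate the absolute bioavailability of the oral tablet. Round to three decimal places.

Trapezoidal AUC_0→7.25 (IV):
  [0→3]: (75.38+41.25)/2 × 3 = 174.945
  [3→3.25]: (41.25+39.22)/2 × 0.25 = 10.05875
  [3.25→4.25]: (39.22+32.08)/2 × 1 = 35.65
  [4.25→7.25]: (32.08+17.55)/2 × 3 = 74.445
  Sum = 295.09875 µg/mL·h
IV tail: 17.55/0.201 = 87.313; AUC_iv,0→∞ = 295.09875 + 87.313 = 382.41175 µg/mL·h
Trapezoidal AUC_0→3.25 (oral tablet):
  [0→2]: (0.00+11.72)/2 × 2 = 11.72
  [2→2.5]: (11.72+11.05)/2 × 0.5 = 5.6925
  [2.5→2.75]: (11.05+10.64)/2 × 0.25 = 2.71125
  [2.75→3.25]: (10.64+9.78)/2 × 0.5 = 5.105
  Sum = 25.22875 µg/mL·h
oral tablet tail: 9.78/0.201 = 48.657; AUC_ev,0→∞ = 25.22875 + 48.657 = 73.88575 µg/mL·h
F = (AUC_ev/D_ev)/(AUC_iv/D_iv) = (73.88575/800)/(382.41175/200) = 0.0923572/1.91206 = 0.0483

F = 0.048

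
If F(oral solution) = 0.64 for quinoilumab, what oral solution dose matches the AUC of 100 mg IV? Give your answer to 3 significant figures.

D_oral = 156 mg

For equal systemic exposure: F × D_ev = D_iv
D_ev = D_iv / F = 100 / 0.64 = 156.25 mg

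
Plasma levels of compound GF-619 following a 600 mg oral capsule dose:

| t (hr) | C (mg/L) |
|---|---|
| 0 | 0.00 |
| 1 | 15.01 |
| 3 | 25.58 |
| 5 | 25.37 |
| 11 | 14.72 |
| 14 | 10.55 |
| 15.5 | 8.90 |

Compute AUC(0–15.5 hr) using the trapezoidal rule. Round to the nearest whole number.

Trapezoidal AUC_0→15.5:
  [0→1]: (0.00+15.01)/2 × 1 = 7.505
  [1→3]: (15.01+25.58)/2 × 2 = 40.59
  [3→5]: (25.58+25.37)/2 × 2 = 50.95
  [5→11]: (25.37+14.72)/2 × 6 = 120.27
  [11→14]: (14.72+10.55)/2 × 3 = 37.905
  [14→15.5]: (10.55+8.90)/2 × 1.5 = 14.5875
  Sum = 271.8075 mg/L·hr

AUC = 272 mg/L·hr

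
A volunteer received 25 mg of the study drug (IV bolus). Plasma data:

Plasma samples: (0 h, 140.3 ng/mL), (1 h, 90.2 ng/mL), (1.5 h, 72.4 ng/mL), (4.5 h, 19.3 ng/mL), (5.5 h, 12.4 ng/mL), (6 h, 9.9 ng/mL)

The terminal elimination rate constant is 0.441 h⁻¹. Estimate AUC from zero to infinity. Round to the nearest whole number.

AUC = 337 ng/mL·h

Trapezoidal AUC_0→6:
  [0→1]: (140.3+90.2)/2 × 1 = 115.25
  [1→1.5]: (90.2+72.4)/2 × 0.5 = 40.65
  [1.5→4.5]: (72.4+19.3)/2 × 3 = 137.55
  [4.5→5.5]: (19.3+12.4)/2 × 1 = 15.85
  [5.5→6]: (12.4+9.9)/2 × 0.5 = 5.575
  Sum = 314.875 ng/mL·h
Extrapolated tail: C_last / k_e = 9.9 / 0.441 = 22.449
AUC_0→∞ = 314.875 + 22.449 = 337.324 ng/mL·h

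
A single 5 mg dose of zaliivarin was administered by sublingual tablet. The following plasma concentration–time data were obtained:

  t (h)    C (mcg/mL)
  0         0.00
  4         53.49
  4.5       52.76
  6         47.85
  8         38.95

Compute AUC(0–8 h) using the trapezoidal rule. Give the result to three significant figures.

Trapezoidal AUC_0→8:
  [0→4]: (0.00+53.49)/2 × 4 = 106.98
  [4→4.5]: (53.49+52.76)/2 × 0.5 = 26.5625
  [4.5→6]: (52.76+47.85)/2 × 1.5 = 75.4575
  [6→8]: (47.85+38.95)/2 × 2 = 86.8
  Sum = 295.8 mcg/mL·h

AUC = 296 mcg/mL·h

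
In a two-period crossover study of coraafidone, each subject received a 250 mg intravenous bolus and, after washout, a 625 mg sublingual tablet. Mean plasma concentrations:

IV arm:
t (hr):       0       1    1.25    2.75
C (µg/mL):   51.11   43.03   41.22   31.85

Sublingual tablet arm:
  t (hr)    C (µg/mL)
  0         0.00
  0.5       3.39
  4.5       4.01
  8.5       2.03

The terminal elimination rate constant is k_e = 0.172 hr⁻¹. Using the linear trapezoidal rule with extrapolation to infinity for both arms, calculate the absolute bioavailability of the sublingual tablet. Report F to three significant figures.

F = 0.0531

Trapezoidal AUC_0→2.75 (IV):
  [0→1]: (51.11+43.03)/2 × 1 = 47.07
  [1→1.25]: (43.03+41.22)/2 × 0.25 = 10.53125
  [1.25→2.75]: (41.22+31.85)/2 × 1.5 = 54.8025
  Sum = 112.40375 µg/mL·hr
IV tail: 31.85/0.172 = 185.174; AUC_iv,0→∞ = 112.40375 + 185.174 = 297.57775 µg/mL·hr
Trapezoidal AUC_0→8.5 (sublingual tablet):
  [0→0.5]: (0.00+3.39)/2 × 0.5 = 0.8475
  [0.5→4.5]: (3.39+4.01)/2 × 4 = 14.8
  [4.5→8.5]: (4.01+2.03)/2 × 4 = 12.08
  Sum = 27.7275 µg/mL·hr
sublingual tablet tail: 2.03/0.172 = 11.802; AUC_ev,0→∞ = 27.7275 + 11.802 = 39.5295 µg/mL·hr
F = (AUC_ev/D_ev)/(AUC_iv/D_iv) = (39.5295/625)/(297.57775/250) = 0.0632472/1.190311 = 0.0531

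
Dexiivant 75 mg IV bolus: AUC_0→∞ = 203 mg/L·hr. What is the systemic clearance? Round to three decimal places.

CL = Dose_iv / AUC_0→∞
   = 75 / 203 = 0.369458 L/hr

CL = 0.369 L/hr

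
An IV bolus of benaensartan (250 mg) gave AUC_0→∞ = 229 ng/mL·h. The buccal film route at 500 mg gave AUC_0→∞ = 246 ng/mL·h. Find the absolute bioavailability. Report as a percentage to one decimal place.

F = 53.7%

F = (AUC_ev / D_ev) / (AUC_iv / D_iv)
  = (246/500) / (229/250)
  = 0.492 / 0.916 = 0.5371
  = 53.71%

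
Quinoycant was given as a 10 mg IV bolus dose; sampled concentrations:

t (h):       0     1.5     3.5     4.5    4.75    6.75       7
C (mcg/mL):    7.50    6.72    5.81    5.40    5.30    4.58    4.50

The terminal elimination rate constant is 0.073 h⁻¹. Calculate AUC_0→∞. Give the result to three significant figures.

Trapezoidal AUC_0→7:
  [0→1.5]: (7.50+6.72)/2 × 1.5 = 10.665
  [1.5→3.5]: (6.72+5.81)/2 × 2 = 12.53
  [3.5→4.5]: (5.81+5.40)/2 × 1 = 5.605
  [4.5→4.75]: (5.40+5.30)/2 × 0.25 = 1.3375
  [4.75→6.75]: (5.30+4.58)/2 × 2 = 9.88
  [6.75→7]: (4.58+4.50)/2 × 0.25 = 1.135
  Sum = 41.1525 mcg/mL·h
Extrapolated tail: C_last / k_e = 4.50 / 0.073 = 61.644
AUC_0→∞ = 41.1525 + 61.644 = 102.7965 mcg/mL·h

AUC = 103 mcg/mL·h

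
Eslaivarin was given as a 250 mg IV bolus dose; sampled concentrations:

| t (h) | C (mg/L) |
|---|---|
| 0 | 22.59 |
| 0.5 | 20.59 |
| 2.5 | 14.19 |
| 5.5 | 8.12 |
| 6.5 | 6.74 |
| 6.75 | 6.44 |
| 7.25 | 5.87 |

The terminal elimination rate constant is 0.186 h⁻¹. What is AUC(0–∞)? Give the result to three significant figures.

AUC = 123 mg/L·h

Trapezoidal AUC_0→7.25:
  [0→0.5]: (22.59+20.59)/2 × 0.5 = 10.795
  [0.5→2.5]: (20.59+14.19)/2 × 2 = 34.78
  [2.5→5.5]: (14.19+8.12)/2 × 3 = 33.465
  [5.5→6.5]: (8.12+6.74)/2 × 1 = 7.43
  [6.5→6.75]: (6.74+6.44)/2 × 0.25 = 1.6475
  [6.75→7.25]: (6.44+5.87)/2 × 0.5 = 3.0775
  Sum = 91.195 mg/L·h
Extrapolated tail: C_last / k_e = 5.87 / 0.186 = 31.559
AUC_0→∞ = 91.195 + 31.559 = 122.754 mg/L·h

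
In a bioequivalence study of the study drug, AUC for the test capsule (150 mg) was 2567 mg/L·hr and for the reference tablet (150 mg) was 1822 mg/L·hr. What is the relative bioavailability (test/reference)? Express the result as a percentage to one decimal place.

F_rel = (AUC_test/D_test) / (AUC_ref/D_ref)
      = (2567/150) / (1822/150)
      = 17.1133 / 12.1467 = 1.4089 = 140.89%

F_rel = 140.9%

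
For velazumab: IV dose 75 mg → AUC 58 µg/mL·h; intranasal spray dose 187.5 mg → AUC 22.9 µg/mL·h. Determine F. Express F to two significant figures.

F = 0.16

F = (AUC_ev / D_ev) / (AUC_iv / D_iv)
  = (22.9/187.5) / (58/75)
  = 0.122133 / 0.773333 = 0.1579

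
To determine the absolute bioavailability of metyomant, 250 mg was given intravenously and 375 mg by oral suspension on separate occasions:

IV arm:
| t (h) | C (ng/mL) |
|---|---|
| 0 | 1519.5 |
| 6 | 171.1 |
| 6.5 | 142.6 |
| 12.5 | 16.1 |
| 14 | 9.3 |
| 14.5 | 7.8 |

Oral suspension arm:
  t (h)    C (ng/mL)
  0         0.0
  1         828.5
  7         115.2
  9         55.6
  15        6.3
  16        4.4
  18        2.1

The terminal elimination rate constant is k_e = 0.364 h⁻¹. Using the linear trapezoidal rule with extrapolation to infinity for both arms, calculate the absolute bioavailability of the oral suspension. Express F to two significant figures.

F = 0.43

Trapezoidal AUC_0→14.5 (IV):
  [0→6]: (1519.5+171.1)/2 × 6 = 5071.8
  [6→6.5]: (171.1+142.6)/2 × 0.5 = 78.425
  [6.5→12.5]: (142.6+16.1)/2 × 6 = 476.1
  [12.5→14]: (16.1+9.3)/2 × 1.5 = 19.05
  [14→14.5]: (9.3+7.8)/2 × 0.5 = 4.275
  Sum = 5649.65 ng/mL·h
IV tail: 7.8/0.364 = 21.429; AUC_iv,0→∞ = 5649.65 + 21.429 = 5671.079 ng/mL·h
Trapezoidal AUC_0→18 (oral suspension):
  [0→1]: (0.0+828.5)/2 × 1 = 414.25
  [1→7]: (828.5+115.2)/2 × 6 = 2831.1
  [7→9]: (115.2+55.6)/2 × 2 = 170.8
  [9→15]: (55.6+6.3)/2 × 6 = 185.7
  [15→16]: (6.3+4.4)/2 × 1 = 5.35
  [16→18]: (4.4+2.1)/2 × 2 = 6.5
  Sum = 3613.7 ng/mL·h
oral suspension tail: 2.1/0.364 = 5.769; AUC_ev,0→∞ = 3613.7 + 5.769 = 3619.469 ng/mL·h
F = (AUC_ev/D_ev)/(AUC_iv/D_iv) = (3619.469/375)/(5671.079/250) = 9.65192/22.684316 = 0.4255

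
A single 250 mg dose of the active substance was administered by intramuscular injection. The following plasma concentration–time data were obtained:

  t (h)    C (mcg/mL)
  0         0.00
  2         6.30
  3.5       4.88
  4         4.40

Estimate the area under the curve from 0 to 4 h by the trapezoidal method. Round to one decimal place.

AUC = 17.0 mcg/mL·h

Trapezoidal AUC_0→4:
  [0→2]: (0.00+6.30)/2 × 2 = 6.3
  [2→3.5]: (6.30+4.88)/2 × 1.5 = 8.385
  [3.5→4]: (4.88+4.40)/2 × 0.5 = 2.32
  Sum = 17.005 mcg/mL·h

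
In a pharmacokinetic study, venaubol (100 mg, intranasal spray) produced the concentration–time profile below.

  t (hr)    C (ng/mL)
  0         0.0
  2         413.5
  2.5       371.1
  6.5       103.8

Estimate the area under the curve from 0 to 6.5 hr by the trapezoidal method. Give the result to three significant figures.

Trapezoidal AUC_0→6.5:
  [0→2]: (0.0+413.5)/2 × 2 = 413.5
  [2→2.5]: (413.5+371.1)/2 × 0.5 = 196.15
  [2.5→6.5]: (371.1+103.8)/2 × 4 = 949.8
  Sum = 1559.45 ng/mL·hr

AUC = 1560 ng/mL·hr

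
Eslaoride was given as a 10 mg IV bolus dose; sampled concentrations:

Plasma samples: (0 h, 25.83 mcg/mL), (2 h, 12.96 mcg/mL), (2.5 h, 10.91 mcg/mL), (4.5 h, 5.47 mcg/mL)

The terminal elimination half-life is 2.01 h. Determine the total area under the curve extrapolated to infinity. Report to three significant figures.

Trapezoidal AUC_0→4.5:
  [0→2]: (25.83+12.96)/2 × 2 = 38.79
  [2→2.5]: (12.96+10.91)/2 × 0.5 = 5.9675
  [2.5→4.5]: (10.91+5.47)/2 × 2 = 16.38
  Sum = 61.1375 mcg/mL·h
k_e = ln2 / t½ = 0.693147 / 2.01 = 0.3448 h^-1
Extrapolated tail: C_last / k_e = 5.47 / 0.3448 = 15.864
AUC_0→∞ = 61.1375 + 15.864 = 77.0015 mcg/mL·h

AUC = 77.0 mcg/mL·h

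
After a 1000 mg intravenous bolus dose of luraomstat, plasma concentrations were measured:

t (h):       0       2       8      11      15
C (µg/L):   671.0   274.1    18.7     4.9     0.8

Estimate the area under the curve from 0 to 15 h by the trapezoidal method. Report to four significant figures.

AUC = 1870 µg/L·h

Trapezoidal AUC_0→15:
  [0→2]: (671.0+274.1)/2 × 2 = 945.1
  [2→8]: (274.1+18.7)/2 × 6 = 878.4
  [8→11]: (18.7+4.9)/2 × 3 = 35.4
  [11→15]: (4.9+0.8)/2 × 4 = 11.4
  Sum = 1870.3 µg/L·h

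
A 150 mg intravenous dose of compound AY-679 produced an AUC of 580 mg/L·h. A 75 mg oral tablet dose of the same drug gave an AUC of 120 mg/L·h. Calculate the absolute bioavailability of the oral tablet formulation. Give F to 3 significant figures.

F = (AUC_ev / D_ev) / (AUC_iv / D_iv)
  = (120/75) / (580/150)
  = 1.6 / 3.86667 = 0.4138

F = 0.414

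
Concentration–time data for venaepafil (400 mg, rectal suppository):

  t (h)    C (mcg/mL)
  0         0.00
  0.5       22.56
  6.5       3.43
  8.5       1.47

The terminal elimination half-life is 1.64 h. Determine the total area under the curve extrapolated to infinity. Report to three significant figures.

AUC = 92.0 mcg/mL·h

Trapezoidal AUC_0→8.5:
  [0→0.5]: (0.00+22.56)/2 × 0.5 = 5.64
  [0.5→6.5]: (22.56+3.43)/2 × 6 = 77.97
  [6.5→8.5]: (3.43+1.47)/2 × 2 = 4.9
  Sum = 88.51 mcg/mL·h
k_e = ln2 / t½ = 0.693147 / 1.64 = 0.4227 h^-1
Extrapolated tail: C_last / k_e = 1.47 / 0.4227 = 3.478
AUC_0→∞ = 88.51 + 3.478 = 91.988 mcg/mL·h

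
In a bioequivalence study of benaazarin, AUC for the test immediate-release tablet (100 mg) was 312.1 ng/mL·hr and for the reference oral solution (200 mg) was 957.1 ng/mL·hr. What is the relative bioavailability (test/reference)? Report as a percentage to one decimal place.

F_rel = 65.2%

F_rel = (AUC_test/D_test) / (AUC_ref/D_ref)
      = (312.1/100) / (957.1/200)
      = 3.121 / 4.7855 = 0.6522 = 65.22%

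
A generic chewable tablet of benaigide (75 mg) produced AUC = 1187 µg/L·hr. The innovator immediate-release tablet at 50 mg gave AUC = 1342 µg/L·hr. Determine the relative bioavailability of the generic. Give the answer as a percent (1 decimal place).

F_rel = (AUC_test/D_test) / (AUC_ref/D_ref)
      = (1187/75) / (1342/50)
      = 15.8267 / 26.84 = 0.5897 = 58.97%

F_rel = 59.0%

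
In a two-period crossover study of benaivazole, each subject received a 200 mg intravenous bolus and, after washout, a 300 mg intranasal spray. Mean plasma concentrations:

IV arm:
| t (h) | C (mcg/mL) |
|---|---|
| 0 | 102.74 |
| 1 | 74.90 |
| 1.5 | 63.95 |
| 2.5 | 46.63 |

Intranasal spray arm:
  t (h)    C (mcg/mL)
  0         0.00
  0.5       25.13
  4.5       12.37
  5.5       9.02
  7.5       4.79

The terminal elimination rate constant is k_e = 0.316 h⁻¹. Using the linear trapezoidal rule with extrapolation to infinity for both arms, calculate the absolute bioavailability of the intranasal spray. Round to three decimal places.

Trapezoidal AUC_0→2.5 (IV):
  [0→1]: (102.74+74.90)/2 × 1 = 88.82
  [1→1.5]: (74.90+63.95)/2 × 0.5 = 34.7125
  [1.5→2.5]: (63.95+46.63)/2 × 1 = 55.29
  Sum = 178.8225 mcg/mL·h
IV tail: 46.63/0.316 = 147.563; AUC_iv,0→∞ = 178.8225 + 147.563 = 326.3855 mcg/mL·h
Trapezoidal AUC_0→7.5 (intranasal spray):
  [0→0.5]: (0.00+25.13)/2 × 0.5 = 6.2825
  [0.5→4.5]: (25.13+12.37)/2 × 4 = 75.0
  [4.5→5.5]: (12.37+9.02)/2 × 1 = 10.695
  [5.5→7.5]: (9.02+4.79)/2 × 2 = 13.81
  Sum = 105.7875 mcg/mL·h
intranasal spray tail: 4.79/0.316 = 15.158; AUC_ev,0→∞ = 105.7875 + 15.158 = 120.9455 mcg/mL·h
F = (AUC_ev/D_ev)/(AUC_iv/D_iv) = (120.9455/300)/(326.3855/200) = 0.403152/1.6319275 = 0.2470

F = 0.247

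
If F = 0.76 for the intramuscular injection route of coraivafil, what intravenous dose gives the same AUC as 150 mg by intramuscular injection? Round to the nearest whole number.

Systemic exposure from an extravascular dose = F × D_ev, so the equivalent IV dose is F × D_ev.
D_iv = F × D_ev = 0.76 × 150 = 114 mg

D_iv = 114 mg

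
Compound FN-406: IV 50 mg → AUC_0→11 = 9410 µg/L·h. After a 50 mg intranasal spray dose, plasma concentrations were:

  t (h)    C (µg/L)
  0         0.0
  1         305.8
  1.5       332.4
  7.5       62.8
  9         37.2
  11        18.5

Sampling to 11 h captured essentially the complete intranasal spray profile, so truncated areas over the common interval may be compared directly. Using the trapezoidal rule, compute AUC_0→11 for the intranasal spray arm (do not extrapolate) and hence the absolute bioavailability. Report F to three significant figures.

Trapezoidal AUC_0→11 (intranasal spray):
  [0→1]: (0.0+305.8)/2 × 1 = 152.9
  [1→1.5]: (305.8+332.4)/2 × 0.5 = 159.55
  [1.5→7.5]: (332.4+62.8)/2 × 6 = 1185.6
  [7.5→9]: (62.8+37.2)/2 × 1.5 = 75.0
  [9→11]: (37.2+18.5)/2 × 2 = 55.7
  Sum = 1628.75 µg/L·h
F = (AUC_ev/D_ev)/(AUC_iv/D_iv) = (1628.75/50)/(9410/50) = 32.575/188.2 = 0.1731

F = 0.173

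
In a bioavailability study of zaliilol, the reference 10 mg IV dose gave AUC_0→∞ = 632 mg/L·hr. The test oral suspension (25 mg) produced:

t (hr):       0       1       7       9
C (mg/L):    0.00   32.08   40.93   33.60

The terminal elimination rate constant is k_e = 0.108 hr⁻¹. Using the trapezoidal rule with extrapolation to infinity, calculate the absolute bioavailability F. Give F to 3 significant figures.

Trapezoidal AUC_0→9 (oral suspension):
  [0→1]: (0.00+32.08)/2 × 1 = 16.04
  [1→7]: (32.08+40.93)/2 × 6 = 219.03
  [7→9]: (40.93+33.60)/2 × 2 = 74.53
  Sum = 309.6 mg/L·hr
Tail: C_last/k_e = 33.60/0.108 = 311.111
AUC_0→∞ (oral suspension) = 309.6 + 311.111 = 620.711 mg/L·hr
F = (AUC_ev/D_ev)/(AUC_iv/D_iv) = (620.711/25)/(632/10) = 24.82844/63.2 = 0.3929

F = 0.393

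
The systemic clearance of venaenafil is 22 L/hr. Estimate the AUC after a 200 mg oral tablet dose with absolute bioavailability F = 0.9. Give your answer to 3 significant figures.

AUC_0→∞ = F × Dose / CL
        = 0.9 × 200 / 22 = 8.18182 mg/L·hr

AUC = 8.18 mg/L·hr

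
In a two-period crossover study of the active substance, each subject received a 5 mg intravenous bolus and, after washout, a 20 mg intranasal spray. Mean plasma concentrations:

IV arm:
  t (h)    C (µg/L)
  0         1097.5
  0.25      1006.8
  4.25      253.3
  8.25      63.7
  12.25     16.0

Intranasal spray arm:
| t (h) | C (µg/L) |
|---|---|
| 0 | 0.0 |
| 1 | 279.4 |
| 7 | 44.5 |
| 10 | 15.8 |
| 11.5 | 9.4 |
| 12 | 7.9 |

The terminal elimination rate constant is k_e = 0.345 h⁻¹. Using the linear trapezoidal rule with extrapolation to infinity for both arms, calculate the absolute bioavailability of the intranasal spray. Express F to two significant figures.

F = 0.086

Trapezoidal AUC_0→12.25 (IV):
  [0→0.25]: (1097.5+1006.8)/2 × 0.25 = 263.0375
  [0.25→4.25]: (1006.8+253.3)/2 × 4 = 2520.2
  [4.25→8.25]: (253.3+63.7)/2 × 4 = 634.0
  [8.25→12.25]: (63.7+16.0)/2 × 4 = 159.4
  Sum = 3576.6375 µg/L·h
IV tail: 16.0/0.345 = 46.377; AUC_iv,0→∞ = 3576.6375 + 46.377 = 3623.0145 µg/L·h
Trapezoidal AUC_0→12 (intranasal spray):
  [0→1]: (0.0+279.4)/2 × 1 = 139.7
  [1→7]: (279.4+44.5)/2 × 6 = 971.7
  [7→10]: (44.5+15.8)/2 × 3 = 90.45
  [10→11.5]: (15.8+9.4)/2 × 1.5 = 18.9
  [11.5→12]: (9.4+7.9)/2 × 0.5 = 4.325
  Sum = 1225.075 µg/L·h
intranasal spray tail: 7.9/0.345 = 22.899; AUC_ev,0→∞ = 1225.075 + 22.899 = 1247.974 µg/L·h
F = (AUC_ev/D_ev)/(AUC_iv/D_iv) = (1247.974/20)/(3623.0145/5) = 62.3987/724.6029 = 0.0861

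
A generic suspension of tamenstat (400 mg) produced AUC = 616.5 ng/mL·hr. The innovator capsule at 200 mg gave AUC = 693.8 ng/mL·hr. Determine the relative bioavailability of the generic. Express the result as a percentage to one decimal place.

F_rel = 44.4%

F_rel = (AUC_test/D_test) / (AUC_ref/D_ref)
      = (616.5/400) / (693.8/200)
      = 1.54125 / 3.469 = 0.4443 = 44.43%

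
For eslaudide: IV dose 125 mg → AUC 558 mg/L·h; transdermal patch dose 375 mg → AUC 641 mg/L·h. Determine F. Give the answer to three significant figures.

F = (AUC_ev / D_ev) / (AUC_iv / D_iv)
  = (641/375) / (558/125)
  = 1.70933 / 4.464 = 0.3829

F = 0.383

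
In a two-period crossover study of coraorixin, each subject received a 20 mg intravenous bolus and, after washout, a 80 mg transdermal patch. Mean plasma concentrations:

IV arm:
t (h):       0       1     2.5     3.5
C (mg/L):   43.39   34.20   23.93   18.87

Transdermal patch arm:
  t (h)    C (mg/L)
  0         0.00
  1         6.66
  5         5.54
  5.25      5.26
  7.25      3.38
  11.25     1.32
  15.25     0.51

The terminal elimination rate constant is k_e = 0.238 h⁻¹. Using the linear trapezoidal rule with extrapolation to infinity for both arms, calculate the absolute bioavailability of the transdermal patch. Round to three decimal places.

Trapezoidal AUC_0→3.5 (IV):
  [0→1]: (43.39+34.20)/2 × 1 = 38.795
  [1→2.5]: (34.20+23.93)/2 × 1.5 = 43.5975
  [2.5→3.5]: (23.93+18.87)/2 × 1 = 21.4
  Sum = 103.7925 mg/L·h
IV tail: 18.87/0.238 = 79.286; AUC_iv,0→∞ = 103.7925 + 79.286 = 183.0785 mg/L·h
Trapezoidal AUC_0→15.25 (transdermal patch):
  [0→1]: (0.00+6.66)/2 × 1 = 3.33
  [1→5]: (6.66+5.54)/2 × 4 = 24.4
  [5→5.25]: (5.54+5.26)/2 × 0.25 = 1.35
  [5.25→7.25]: (5.26+3.38)/2 × 2 = 8.64
  [7.25→11.25]: (3.38+1.32)/2 × 4 = 9.4
  [11.25→15.25]: (1.32+0.51)/2 × 4 = 3.66
  Sum = 50.78 mg/L·h
transdermal patch tail: 0.51/0.238 = 2.143; AUC_ev,0→∞ = 50.78 + 2.143 = 52.923 mg/L·h
F = (AUC_ev/D_ev)/(AUC_iv/D_iv) = (52.923/80)/(183.0785/20) = 0.6615375/9.153925 = 0.0723

F = 0.072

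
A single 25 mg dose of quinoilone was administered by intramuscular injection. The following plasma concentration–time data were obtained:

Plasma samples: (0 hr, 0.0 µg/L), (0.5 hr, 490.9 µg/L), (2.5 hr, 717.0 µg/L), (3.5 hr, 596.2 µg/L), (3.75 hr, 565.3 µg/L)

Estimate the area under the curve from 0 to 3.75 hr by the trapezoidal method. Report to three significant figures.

Trapezoidal AUC_0→3.75:
  [0→0.5]: (0.0+490.9)/2 × 0.5 = 122.725
  [0.5→2.5]: (490.9+717.0)/2 × 2 = 1207.9
  [2.5→3.5]: (717.0+596.2)/2 × 1 = 656.6
  [3.5→3.75]: (596.2+565.3)/2 × 0.25 = 145.1875
  Sum = 2132.4125 µg/L·hr

AUC = 2130 µg/L·hr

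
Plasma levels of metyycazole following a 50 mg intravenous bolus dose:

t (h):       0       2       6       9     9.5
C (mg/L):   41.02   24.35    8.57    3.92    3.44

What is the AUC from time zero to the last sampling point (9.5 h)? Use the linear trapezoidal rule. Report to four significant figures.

AUC = 151.8 mg/L·h

Trapezoidal AUC_0→9.5:
  [0→2]: (41.02+24.35)/2 × 2 = 65.37
  [2→6]: (24.35+8.57)/2 × 4 = 65.84
  [6→9]: (8.57+3.92)/2 × 3 = 18.735
  [9→9.5]: (3.92+3.44)/2 × 0.5 = 1.84
  Sum = 151.785 mg/L·h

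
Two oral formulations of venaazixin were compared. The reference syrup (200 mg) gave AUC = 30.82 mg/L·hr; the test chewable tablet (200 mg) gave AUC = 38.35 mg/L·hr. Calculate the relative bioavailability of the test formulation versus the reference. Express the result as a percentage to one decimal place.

F_rel = (AUC_test/D_test) / (AUC_ref/D_ref)
      = (38.35/200) / (30.82/200)
      = 0.19175 / 0.1541 = 1.2443 = 124.43%

F_rel = 124.4%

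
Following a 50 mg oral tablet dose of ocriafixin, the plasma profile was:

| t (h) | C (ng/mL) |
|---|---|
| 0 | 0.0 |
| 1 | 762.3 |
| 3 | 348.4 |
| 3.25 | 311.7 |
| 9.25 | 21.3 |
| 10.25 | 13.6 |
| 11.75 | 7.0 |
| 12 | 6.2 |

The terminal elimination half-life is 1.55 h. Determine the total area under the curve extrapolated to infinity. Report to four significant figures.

Trapezoidal AUC_0→12:
  [0→1]: (0.0+762.3)/2 × 1 = 381.15
  [1→3]: (762.3+348.4)/2 × 2 = 1110.7
  [3→3.25]: (348.4+311.7)/2 × 0.25 = 82.5125
  [3.25→9.25]: (311.7+21.3)/2 × 6 = 999.0
  [9.25→10.25]: (21.3+13.6)/2 × 1 = 17.45
  [10.25→11.75]: (13.6+7.0)/2 × 1.5 = 15.45
  [11.75→12]: (7.0+6.2)/2 × 0.25 = 1.65
  Sum = 2607.9125 ng/mL·h
k_e = ln2 / t½ = 0.693147 / 1.55 = 0.4472 h^-1
Extrapolated tail: C_last / k_e = 6.2 / 0.4472 = 13.864
AUC_0→∞ = 2607.9125 + 13.864 = 2621.7765 ng/mL·h

AUC = 2622 ng/mL·h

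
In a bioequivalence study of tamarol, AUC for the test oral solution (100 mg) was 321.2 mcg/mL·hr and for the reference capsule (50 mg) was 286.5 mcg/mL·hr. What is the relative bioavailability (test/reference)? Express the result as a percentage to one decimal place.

F_rel = (AUC_test/D_test) / (AUC_ref/D_ref)
      = (321.2/100) / (286.5/50)
      = 3.212 / 5.73 = 0.5606 = 56.06%

F_rel = 56.1%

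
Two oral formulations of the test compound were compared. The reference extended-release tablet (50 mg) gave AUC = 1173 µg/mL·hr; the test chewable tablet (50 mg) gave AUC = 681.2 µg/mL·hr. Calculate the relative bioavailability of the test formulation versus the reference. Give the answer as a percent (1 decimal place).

F_rel = (AUC_test/D_test) / (AUC_ref/D_ref)
      = (681.2/50) / (1173/50)
      = 13.624 / 23.46 = 0.5807 = 58.07%

F_rel = 58.1%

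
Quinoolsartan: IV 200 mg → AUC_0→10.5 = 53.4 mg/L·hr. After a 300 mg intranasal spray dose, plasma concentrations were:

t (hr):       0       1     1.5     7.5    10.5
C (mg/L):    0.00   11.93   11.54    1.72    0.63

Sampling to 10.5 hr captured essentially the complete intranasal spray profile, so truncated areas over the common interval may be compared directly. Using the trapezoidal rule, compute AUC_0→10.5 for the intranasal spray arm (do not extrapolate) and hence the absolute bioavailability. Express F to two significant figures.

F = 0.69

Trapezoidal AUC_0→10.5 (intranasal spray):
  [0→1]: (0.00+11.93)/2 × 1 = 5.965
  [1→1.5]: (11.93+11.54)/2 × 0.5 = 5.8675
  [1.5→7.5]: (11.54+1.72)/2 × 6 = 39.78
  [7.5→10.5]: (1.72+0.63)/2 × 3 = 3.525
  Sum = 55.1375 mg/L·hr
F = (AUC_ev/D_ev)/(AUC_iv/D_iv) = (55.1375/300)/(53.4/200) = 0.183792/0.267 = 0.6884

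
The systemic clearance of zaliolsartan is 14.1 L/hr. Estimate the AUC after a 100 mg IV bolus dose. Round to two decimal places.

AUC_0→∞ = Dose_iv / CL
        = 100 / 14.1 = 7.0922 mg/L·hr

AUC = 7.09 mg/L·hr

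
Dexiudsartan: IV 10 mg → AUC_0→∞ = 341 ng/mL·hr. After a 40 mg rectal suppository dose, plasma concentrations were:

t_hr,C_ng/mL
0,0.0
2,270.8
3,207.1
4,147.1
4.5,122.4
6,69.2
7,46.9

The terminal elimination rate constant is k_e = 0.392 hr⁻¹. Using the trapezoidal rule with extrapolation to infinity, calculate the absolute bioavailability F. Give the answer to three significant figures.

F = 0.789

Trapezoidal AUC_0→7 (rectal suppository):
  [0→2]: (0.0+270.8)/2 × 2 = 270.8
  [2→3]: (270.8+207.1)/2 × 1 = 238.95
  [3→4]: (207.1+147.1)/2 × 1 = 177.1
  [4→4.5]: (147.1+122.4)/2 × 0.5 = 67.375
  [4.5→6]: (122.4+69.2)/2 × 1.5 = 143.7
  [6→7]: (69.2+46.9)/2 × 1 = 58.05
  Sum = 955.975 ng/mL·hr
Tail: C_last/k_e = 46.9/0.392 = 119.643
AUC_0→∞ (rectal suppository) = 955.975 + 119.643 = 1075.618 ng/mL·hr
F = (AUC_ev/D_ev)/(AUC_iv/D_iv) = (1075.618/40)/(341/10) = 26.89045/34.1 = 0.7886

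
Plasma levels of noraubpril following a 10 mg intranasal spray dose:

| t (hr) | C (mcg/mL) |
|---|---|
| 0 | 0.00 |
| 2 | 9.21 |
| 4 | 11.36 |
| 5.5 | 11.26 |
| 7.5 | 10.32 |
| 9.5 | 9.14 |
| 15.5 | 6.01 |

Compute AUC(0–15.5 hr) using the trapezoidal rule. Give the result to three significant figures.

AUC = 133 mcg/mL·hr

Trapezoidal AUC_0→15.5:
  [0→2]: (0.00+9.21)/2 × 2 = 9.21
  [2→4]: (9.21+11.36)/2 × 2 = 20.57
  [4→5.5]: (11.36+11.26)/2 × 1.5 = 16.965
  [5.5→7.5]: (11.26+10.32)/2 × 2 = 21.58
  [7.5→9.5]: (10.32+9.14)/2 × 2 = 19.46
  [9.5→15.5]: (9.14+6.01)/2 × 6 = 45.45
  Sum = 133.235 mcg/mL·hr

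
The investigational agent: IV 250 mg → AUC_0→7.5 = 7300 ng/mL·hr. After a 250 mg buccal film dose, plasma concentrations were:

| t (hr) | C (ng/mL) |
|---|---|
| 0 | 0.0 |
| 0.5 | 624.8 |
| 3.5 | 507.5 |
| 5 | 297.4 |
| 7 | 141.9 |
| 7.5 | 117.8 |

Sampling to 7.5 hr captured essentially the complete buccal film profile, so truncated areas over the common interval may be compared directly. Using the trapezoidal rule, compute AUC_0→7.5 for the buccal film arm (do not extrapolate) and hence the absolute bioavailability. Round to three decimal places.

F = 0.406

Trapezoidal AUC_0→7.5 (buccal film):
  [0→0.5]: (0.0+624.8)/2 × 0.5 = 156.2
  [0.5→3.5]: (624.8+507.5)/2 × 3 = 1698.45
  [3.5→5]: (507.5+297.4)/2 × 1.5 = 603.675
  [5→7]: (297.4+141.9)/2 × 2 = 439.3
  [7→7.5]: (141.9+117.8)/2 × 0.5 = 64.925
  Sum = 2962.55 ng/mL·hr
F = (AUC_ev/D_ev)/(AUC_iv/D_iv) = (2962.55/250)/(7300/250) = 11.8502/29.2 = 0.4058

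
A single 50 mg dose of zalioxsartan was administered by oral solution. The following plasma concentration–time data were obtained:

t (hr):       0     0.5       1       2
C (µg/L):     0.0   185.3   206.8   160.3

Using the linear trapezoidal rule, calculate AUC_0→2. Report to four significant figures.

Trapezoidal AUC_0→2:
  [0→0.5]: (0.0+185.3)/2 × 0.5 = 46.325
  [0.5→1]: (185.3+206.8)/2 × 0.5 = 98.025
  [1→2]: (206.8+160.3)/2 × 1 = 183.55
  Sum = 327.9 µg/L·hr

AUC = 327.9 µg/L·hr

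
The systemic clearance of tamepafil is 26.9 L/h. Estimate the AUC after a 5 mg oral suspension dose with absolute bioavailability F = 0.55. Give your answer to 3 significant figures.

AUC = 0.102 mg/L·h

AUC_0→∞ = F × Dose / CL
        = 0.55 × 5 / 26.9 = 0.10223 mg/L·h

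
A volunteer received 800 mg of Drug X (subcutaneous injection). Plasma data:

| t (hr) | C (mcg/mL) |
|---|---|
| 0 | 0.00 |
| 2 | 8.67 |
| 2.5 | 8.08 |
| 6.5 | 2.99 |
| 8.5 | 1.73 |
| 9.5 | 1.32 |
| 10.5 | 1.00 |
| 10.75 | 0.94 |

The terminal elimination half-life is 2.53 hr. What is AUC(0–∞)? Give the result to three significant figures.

Trapezoidal AUC_0→10.75:
  [0→2]: (0.00+8.67)/2 × 2 = 8.67
  [2→2.5]: (8.67+8.08)/2 × 0.5 = 4.1875
  [2.5→6.5]: (8.08+2.99)/2 × 4 = 22.14
  [6.5→8.5]: (2.99+1.73)/2 × 2 = 4.72
  [8.5→9.5]: (1.73+1.32)/2 × 1 = 1.525
  [9.5→10.5]: (1.32+1.00)/2 × 1 = 1.16
  [10.5→10.75]: (1.00+0.94)/2 × 0.25 = 0.2425
  Sum = 42.645 mcg/mL·hr
k_e = ln2 / t½ = 0.693147 / 2.53 = 0.2740 hr^-1
Extrapolated tail: C_last / k_e = 0.94 / 0.274 = 3.431
AUC_0→∞ = 42.645 + 3.431 = 46.076 mcg/mL·hr

AUC = 46.1 mcg/mL·hr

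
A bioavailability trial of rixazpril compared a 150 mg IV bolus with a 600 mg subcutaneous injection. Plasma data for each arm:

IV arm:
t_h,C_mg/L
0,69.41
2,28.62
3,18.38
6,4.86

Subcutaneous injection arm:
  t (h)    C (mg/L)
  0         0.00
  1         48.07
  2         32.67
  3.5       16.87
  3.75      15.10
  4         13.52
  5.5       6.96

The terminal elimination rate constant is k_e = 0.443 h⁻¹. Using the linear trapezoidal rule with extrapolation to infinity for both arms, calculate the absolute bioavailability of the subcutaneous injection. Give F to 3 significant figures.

Trapezoidal AUC_0→6 (IV):
  [0→2]: (69.41+28.62)/2 × 2 = 98.03
  [2→3]: (28.62+18.38)/2 × 1 = 23.5
  [3→6]: (18.38+4.86)/2 × 3 = 34.86
  Sum = 156.39 mg/L·h
IV tail: 4.86/0.443 = 10.971; AUC_iv,0→∞ = 156.39 + 10.971 = 167.361 mg/L·h
Trapezoidal AUC_0→5.5 (subcutaneous injection):
  [0→1]: (0.00+48.07)/2 × 1 = 24.035
  [1→2]: (48.07+32.67)/2 × 1 = 40.37
  [2→3.5]: (32.67+16.87)/2 × 1.5 = 37.155
  [3.5→3.75]: (16.87+15.10)/2 × 0.25 = 3.99625
  [3.75→4]: (15.10+13.52)/2 × 0.25 = 3.5775
  [4→5.5]: (13.52+6.96)/2 × 1.5 = 15.36
  Sum = 124.49375 mg/L·h
subcutaneous injection tail: 6.96/0.443 = 15.711; AUC_ev,0→∞ = 124.49375 + 15.711 = 140.20475 mg/L·h
F = (AUC_ev/D_ev)/(AUC_iv/D_iv) = (140.20475/600)/(167.361/150) = 0.233675/1.11574 = 0.2094

F = 0.209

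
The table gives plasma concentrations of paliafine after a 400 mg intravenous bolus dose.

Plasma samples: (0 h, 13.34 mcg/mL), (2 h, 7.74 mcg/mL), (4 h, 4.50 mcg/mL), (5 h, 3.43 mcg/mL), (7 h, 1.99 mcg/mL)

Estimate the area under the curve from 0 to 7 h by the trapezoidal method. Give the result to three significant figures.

Trapezoidal AUC_0→7:
  [0→2]: (13.34+7.74)/2 × 2 = 21.08
  [2→4]: (7.74+4.50)/2 × 2 = 12.24
  [4→5]: (4.50+3.43)/2 × 1 = 3.965
  [5→7]: (3.43+1.99)/2 × 2 = 5.42
  Sum = 42.705 mcg/mL·h

AUC = 42.7 mcg/mL·h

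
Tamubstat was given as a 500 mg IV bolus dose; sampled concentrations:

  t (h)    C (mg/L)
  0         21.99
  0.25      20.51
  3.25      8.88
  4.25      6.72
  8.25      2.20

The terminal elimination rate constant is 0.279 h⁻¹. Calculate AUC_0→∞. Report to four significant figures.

Trapezoidal AUC_0→8.25:
  [0→0.25]: (21.99+20.51)/2 × 0.25 = 5.3125
  [0.25→3.25]: (20.51+8.88)/2 × 3 = 44.085
  [3.25→4.25]: (8.88+6.72)/2 × 1 = 7.8
  [4.25→8.25]: (6.72+2.20)/2 × 4 = 17.84
  Sum = 75.0375 mg/L·h
Extrapolated tail: C_last / k_e = 2.20 / 0.279 = 7.885
AUC_0→∞ = 75.0375 + 7.885 = 82.9225 mg/L·h

AUC = 82.92 mg/L·h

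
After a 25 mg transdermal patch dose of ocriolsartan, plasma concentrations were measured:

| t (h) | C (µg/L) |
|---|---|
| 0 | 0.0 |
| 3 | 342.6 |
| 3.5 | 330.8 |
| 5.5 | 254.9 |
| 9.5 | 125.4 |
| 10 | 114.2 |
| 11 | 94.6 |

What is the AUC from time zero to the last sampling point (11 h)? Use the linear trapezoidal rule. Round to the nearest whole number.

Trapezoidal AUC_0→11:
  [0→3]: (0.0+342.6)/2 × 3 = 513.9
  [3→3.5]: (342.6+330.8)/2 × 0.5 = 168.35
  [3.5→5.5]: (330.8+254.9)/2 × 2 = 585.7
  [5.5→9.5]: (254.9+125.4)/2 × 4 = 760.6
  [9.5→10]: (125.4+114.2)/2 × 0.5 = 59.9
  [10→11]: (114.2+94.6)/2 × 1 = 104.4
  Sum = 2192.85 µg/L·h

AUC = 2193 µg/L·h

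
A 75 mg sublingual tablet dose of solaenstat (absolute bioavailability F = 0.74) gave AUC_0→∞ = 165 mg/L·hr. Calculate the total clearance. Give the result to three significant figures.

CL = 0.336 L/hr

CL = F × Dose / AUC_0→∞
   = 0.74 × 75 / 165 = 0.336364 L/hr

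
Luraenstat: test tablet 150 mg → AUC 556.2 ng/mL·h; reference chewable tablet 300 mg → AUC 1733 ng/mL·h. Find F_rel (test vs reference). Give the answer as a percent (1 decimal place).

F_rel = (AUC_test/D_test) / (AUC_ref/D_ref)
      = (556.2/150) / (1733/300)
      = 3.708 / 5.77667 = 0.6419 = 64.19%

F_rel = 64.2%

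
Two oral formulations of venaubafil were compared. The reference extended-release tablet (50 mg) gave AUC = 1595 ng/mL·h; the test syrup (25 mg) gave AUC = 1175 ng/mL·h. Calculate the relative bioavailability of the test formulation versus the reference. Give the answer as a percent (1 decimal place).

F_rel = 147.3%

F_rel = (AUC_test/D_test) / (AUC_ref/D_ref)
      = (1175/25) / (1595/50)
      = 47 / 31.9 = 1.4734 = 147.34%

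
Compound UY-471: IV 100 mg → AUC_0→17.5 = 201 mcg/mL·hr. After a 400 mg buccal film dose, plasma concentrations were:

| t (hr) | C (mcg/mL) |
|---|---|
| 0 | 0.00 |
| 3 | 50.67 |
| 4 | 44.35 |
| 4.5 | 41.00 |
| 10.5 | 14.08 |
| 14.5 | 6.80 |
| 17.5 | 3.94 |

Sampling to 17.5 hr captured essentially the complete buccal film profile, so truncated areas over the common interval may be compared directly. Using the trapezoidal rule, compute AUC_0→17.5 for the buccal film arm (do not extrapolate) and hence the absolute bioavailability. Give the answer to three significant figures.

F = 0.458

Trapezoidal AUC_0→17.5 (buccal film):
  [0→3]: (0.00+50.67)/2 × 3 = 76.005
  [3→4]: (50.67+44.35)/2 × 1 = 47.51
  [4→4.5]: (44.35+41.00)/2 × 0.5 = 21.3375
  [4.5→10.5]: (41.00+14.08)/2 × 6 = 165.24
  [10.5→14.5]: (14.08+6.80)/2 × 4 = 41.76
  [14.5→17.5]: (6.80+3.94)/2 × 3 = 16.11
  Sum = 367.9625 mcg/mL·hr
F = (AUC_ev/D_ev)/(AUC_iv/D_iv) = (367.9625/400)/(201/100) = 0.91990625/2.01 = 0.4577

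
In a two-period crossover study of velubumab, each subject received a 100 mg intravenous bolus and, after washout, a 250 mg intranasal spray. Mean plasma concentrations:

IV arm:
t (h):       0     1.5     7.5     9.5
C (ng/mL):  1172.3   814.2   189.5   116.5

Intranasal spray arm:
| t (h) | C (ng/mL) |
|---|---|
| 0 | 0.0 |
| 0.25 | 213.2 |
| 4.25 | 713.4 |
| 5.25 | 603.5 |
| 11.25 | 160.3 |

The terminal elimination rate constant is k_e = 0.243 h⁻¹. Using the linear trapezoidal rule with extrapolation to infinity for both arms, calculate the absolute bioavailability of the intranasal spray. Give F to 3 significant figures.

F = 0.415

Trapezoidal AUC_0→9.5 (IV):
  [0→1.5]: (1172.3+814.2)/2 × 1.5 = 1489.875
  [1.5→7.5]: (814.2+189.5)/2 × 6 = 3011.1
  [7.5→9.5]: (189.5+116.5)/2 × 2 = 306.0
  Sum = 4806.975 ng/mL·h
IV tail: 116.5/0.243 = 479.424; AUC_iv,0→∞ = 4806.975 + 479.424 = 5286.399 ng/mL·h
Trapezoidal AUC_0→11.25 (intranasal spray):
  [0→0.25]: (0.0+213.2)/2 × 0.25 = 26.65
  [0.25→4.25]: (213.2+713.4)/2 × 4 = 1853.2
  [4.25→5.25]: (713.4+603.5)/2 × 1 = 658.45
  [5.25→11.25]: (603.5+160.3)/2 × 6 = 2291.4
  Sum = 4829.7 ng/mL·h
intranasal spray tail: 160.3/0.243 = 659.671; AUC_ev,0→∞ = 4829.7 + 659.671 = 5489.371 ng/mL·h
F = (AUC_ev/D_ev)/(AUC_iv/D_iv) = (5489.371/250)/(5286.399/100) = 21.957484/52.86399 = 0.4154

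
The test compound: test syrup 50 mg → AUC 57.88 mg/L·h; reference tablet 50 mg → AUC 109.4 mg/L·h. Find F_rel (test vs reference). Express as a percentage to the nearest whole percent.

F_rel = (AUC_test/D_test) / (AUC_ref/D_ref)
      = (57.88/50) / (109.4/50)
      = 1.1576 / 2.188 = 0.5291 = 52.91%

F_rel = 53%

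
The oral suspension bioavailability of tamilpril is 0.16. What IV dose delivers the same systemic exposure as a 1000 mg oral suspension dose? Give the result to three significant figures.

Systemic exposure from an extravascular dose = F × D_ev, so the equivalent IV dose is F × D_ev.
D_iv = F × D_ev = 0.16 × 1000 = 160 mg

D_iv = 160 mg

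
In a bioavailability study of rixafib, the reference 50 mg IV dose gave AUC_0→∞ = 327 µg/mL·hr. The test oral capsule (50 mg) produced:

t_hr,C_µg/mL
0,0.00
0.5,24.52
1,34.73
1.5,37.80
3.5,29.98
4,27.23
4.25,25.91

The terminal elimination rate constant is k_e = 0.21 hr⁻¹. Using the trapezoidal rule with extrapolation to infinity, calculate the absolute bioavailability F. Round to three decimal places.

F = 0.768

Trapezoidal AUC_0→4.25 (oral capsule):
  [0→0.5]: (0.00+24.52)/2 × 0.5 = 6.13
  [0.5→1]: (24.52+34.73)/2 × 0.5 = 14.8125
  [1→1.5]: (34.73+37.80)/2 × 0.5 = 18.1325
  [1.5→3.5]: (37.80+29.98)/2 × 2 = 67.78
  [3.5→4]: (29.98+27.23)/2 × 0.5 = 14.3025
  [4→4.25]: (27.23+25.91)/2 × 0.25 = 6.6425
  Sum = 127.8 µg/mL·hr
Tail: C_last/k_e = 25.91/0.21 = 123.381
AUC_0→∞ (oral capsule) = 127.8 + 123.381 = 251.181 µg/mL·hr
F = (AUC_ev/D_ev)/(AUC_iv/D_iv) = (251.181/50)/(327/50) = 5.02362/6.54 = 0.7681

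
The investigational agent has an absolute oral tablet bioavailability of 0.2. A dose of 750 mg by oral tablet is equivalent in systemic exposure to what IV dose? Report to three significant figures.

Systemic exposure from an extravascular dose = F × D_ev, so the equivalent IV dose is F × D_ev.
D_iv = F × D_ev = 0.2 × 750 = 150 mg

D_iv = 150 mg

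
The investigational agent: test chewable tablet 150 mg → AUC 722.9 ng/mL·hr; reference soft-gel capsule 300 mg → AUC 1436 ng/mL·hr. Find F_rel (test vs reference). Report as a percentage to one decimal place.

F_rel = 100.7%

F_rel = (AUC_test/D_test) / (AUC_ref/D_ref)
      = (722.9/150) / (1436/300)
      = 4.81933 / 4.78667 = 1.0068 = 100.68%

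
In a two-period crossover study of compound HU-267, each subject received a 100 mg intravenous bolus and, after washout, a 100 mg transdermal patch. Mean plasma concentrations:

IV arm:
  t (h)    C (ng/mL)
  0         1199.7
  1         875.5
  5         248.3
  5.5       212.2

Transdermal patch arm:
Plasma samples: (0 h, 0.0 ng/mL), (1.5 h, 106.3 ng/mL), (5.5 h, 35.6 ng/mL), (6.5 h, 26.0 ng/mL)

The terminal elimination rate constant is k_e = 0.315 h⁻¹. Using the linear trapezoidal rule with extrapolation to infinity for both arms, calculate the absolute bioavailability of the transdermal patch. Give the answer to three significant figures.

Trapezoidal AUC_0→5.5 (IV):
  [0→1]: (1199.7+875.5)/2 × 1 = 1037.6
  [1→5]: (875.5+248.3)/2 × 4 = 2247.6
  [5→5.5]: (248.3+212.2)/2 × 0.5 = 115.125
  Sum = 3400.325 ng/mL·h
IV tail: 212.2/0.315 = 673.651; AUC_iv,0→∞ = 3400.325 + 673.651 = 4073.976 ng/mL·h
Trapezoidal AUC_0→6.5 (transdermal patch):
  [0→1.5]: (0.0+106.3)/2 × 1.5 = 79.725
  [1.5→5.5]: (106.3+35.6)/2 × 4 = 283.8
  [5.5→6.5]: (35.6+26.0)/2 × 1 = 30.8
  Sum = 394.325 ng/mL·h
transdermal patch tail: 26.0/0.315 = 82.540; AUC_ev,0→∞ = 394.325 + 82.540 = 476.865 ng/mL·h
F = (AUC_ev/D_ev)/(AUC_iv/D_iv) = (476.865/100)/(4073.976/100) = 4.76865/40.73976 = 0.1171

F = 0.117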